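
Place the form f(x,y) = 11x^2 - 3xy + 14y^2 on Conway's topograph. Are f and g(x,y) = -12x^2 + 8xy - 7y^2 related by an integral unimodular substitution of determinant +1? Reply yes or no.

D₁ = -607, D₂ = -272
discriminants differ ⇒ not SL₂(ℤ)-equivalent

no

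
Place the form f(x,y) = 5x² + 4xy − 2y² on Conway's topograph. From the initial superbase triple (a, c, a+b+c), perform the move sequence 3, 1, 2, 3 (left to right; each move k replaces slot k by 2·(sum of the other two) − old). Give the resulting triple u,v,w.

start (5,-2,7) = (f(1,0),f(0,1),f(1,1))
replace slot 3: 2·(5+(-2)) − 7 = -1 → (5,-2,-1)
replace slot 1: 2·((-2)+(-1)) − 5 = -11 → (-11,-2,-1)
replace slot 2: 2·((-11)+(-1)) − (-2) = -22 → (-11,-22,-1)
replace slot 3: 2·((-11)+(-22)) − (-1) = -65 → (-11,-22,-65)

-11,-22,-65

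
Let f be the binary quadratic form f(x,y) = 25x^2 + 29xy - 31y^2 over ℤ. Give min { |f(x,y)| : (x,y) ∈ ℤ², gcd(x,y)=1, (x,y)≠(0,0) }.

river: ρ → (-31,33,23)
river: ρ → (23,59,-5)
river: ρ → (-5,61,11)
river: ρ → (11,49,-35)
river: ρ → (-35,21,25)
river: ρ → (25,29,-31)
closes: descent 0, river 6
min |a| on river = 5

5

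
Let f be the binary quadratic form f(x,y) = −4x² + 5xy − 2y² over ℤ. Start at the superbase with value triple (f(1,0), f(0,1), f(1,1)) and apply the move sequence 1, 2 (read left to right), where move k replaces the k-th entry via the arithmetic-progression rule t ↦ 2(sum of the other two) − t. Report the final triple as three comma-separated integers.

start (-4,-2,-1) = (f(1,0),f(0,1),f(1,1))
replace slot 1: 2·((-2)+(-1)) − (-4) = -2 → (-2,-2,-1)
replace slot 2: 2·((-2)+(-1)) − (-2) = -4 → (-2,-4,-1)

-2,-4,-1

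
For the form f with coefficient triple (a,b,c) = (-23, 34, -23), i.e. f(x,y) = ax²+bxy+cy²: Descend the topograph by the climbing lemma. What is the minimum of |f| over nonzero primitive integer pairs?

translate: b→12 (≡-34 mod 46), so (23,-34,23)→(23,12,12)
flip: (23,12,12)→(12,-12,23)
translate: b→12 (≡-12 mod 24), so (12,-12,23)→(12,12,23)
reduced (well bottom): (12,12,23) with a≤c, −a<b≤a
well minimum |f| = |-12| = 12 (negative-definite)

12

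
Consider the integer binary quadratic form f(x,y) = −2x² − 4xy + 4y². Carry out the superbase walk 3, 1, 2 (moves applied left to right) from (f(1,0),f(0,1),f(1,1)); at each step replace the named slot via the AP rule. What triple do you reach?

start (-2,4,-2) = (f(1,0),f(0,1),f(1,1))
replace slot 3: 2·((-2)+4) − (-2) = 6 → (-2,4,6)
replace slot 1: 2·(4+6) − (-2) = 22 → (22,4,6)
replace slot 2: 2·(22+6) − 4 = 52 → (22,52,6)

22,52,6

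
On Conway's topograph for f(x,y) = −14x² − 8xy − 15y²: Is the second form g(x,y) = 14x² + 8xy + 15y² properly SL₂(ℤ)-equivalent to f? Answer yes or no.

D₁ = -776, D₂ = -776
f is negative-definite; reduce −f:
−f: reduced (well bottom): (14,8,15) with a≤c, −a<b≤a
flip sign back: reduced form of f is (-14,-8,-15)
g: reduced (well bottom): (14,8,15) with a≤c, −a<b≤a
reduced forms (-14, -8, -15) vs (14, 8, 15) ⇒ inequivalent

no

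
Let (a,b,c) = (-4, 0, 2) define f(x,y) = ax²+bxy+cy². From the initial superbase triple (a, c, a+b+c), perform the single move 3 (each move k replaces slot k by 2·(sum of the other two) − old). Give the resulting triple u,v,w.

start (-4,2,-2) = (f(1,0),f(0,1),f(1,1))
replace slot 3: 2·((-4)+2) − (-2) = -2 → (-4,2,-2)

-4,2,-2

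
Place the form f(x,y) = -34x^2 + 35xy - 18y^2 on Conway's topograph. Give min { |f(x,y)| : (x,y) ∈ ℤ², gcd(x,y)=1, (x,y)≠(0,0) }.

translate: b→33 (≡-35 mod 68), so (34,-35,18)→(34,33,17)
flip: (34,33,17)→(17,-33,34)
translate: b→1 (≡-33 mod 34), so (17,-33,34)→(17,1,18)
reduced (well bottom): (17,1,18) with a≤c, −a<b≤a
well minimum |f| = |-17| = 17 (negative-definite)

17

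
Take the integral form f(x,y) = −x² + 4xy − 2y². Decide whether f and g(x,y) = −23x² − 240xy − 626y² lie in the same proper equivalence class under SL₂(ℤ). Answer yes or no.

D₁ = 8, D₂ = 8
river cycle of f (length 2): (1, 2, -1), (-1, 2, 1)
river cycle of g (length 2): (-1, 2, 1), (1, 2, -1)
cycles coincide ⇒ equivalent

yes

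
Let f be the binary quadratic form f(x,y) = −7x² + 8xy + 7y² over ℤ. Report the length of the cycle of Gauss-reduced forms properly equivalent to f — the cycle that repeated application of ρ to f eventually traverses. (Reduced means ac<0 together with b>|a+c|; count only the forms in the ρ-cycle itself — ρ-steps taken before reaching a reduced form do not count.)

D = 260, ⌊√D⌋ = 16
river: ρ → (7,6,-8)
river: ρ → (-8,10,5)
river: ρ → (5,10,-8)
river: ρ → (-8,6,7)
river: ρ → (7,8,-7)
river: ρ → (-7,6,8)
river: ρ → (8,10,-5)
river: ρ → (-5,10,8)
river: ρ → (8,6,-7)
river: ρ → (-7,8,7)
ρ-cycle length = 10 (tail of 0 descent steps not counted)

10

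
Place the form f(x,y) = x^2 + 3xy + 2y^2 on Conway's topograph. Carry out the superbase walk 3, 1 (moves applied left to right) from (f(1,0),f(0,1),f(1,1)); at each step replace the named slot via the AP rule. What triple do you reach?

start (1,2,6) = (f(1,0),f(0,1),f(1,1))
replace slot 3: 2·(1+2) − 6 = 0 → (1,2,0)
replace slot 1: 2·(2+0) − 1 = 3 → (3,2,0)

3,2,0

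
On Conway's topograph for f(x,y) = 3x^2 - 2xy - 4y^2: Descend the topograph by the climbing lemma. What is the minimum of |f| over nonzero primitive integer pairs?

descent: ρ → (-4,2,3)  [lands on river]
river: ρ → (3,4,-3)
river: ρ → (-3,2,4)
river: ρ → (4,6,-1)
river: ρ → (-1,6,4)
river: ρ → (4,2,-3)
river: ρ → (-3,4,3)
river: ρ → (3,2,-4)
river: ρ → (-4,6,1)
river: ρ → (1,6,-4)
closes: descent 1, river 10
min |a| on river = 1

1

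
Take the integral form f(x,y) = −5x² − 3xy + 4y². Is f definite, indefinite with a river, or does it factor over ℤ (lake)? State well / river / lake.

D = b²−4ac = (-3)² − 4·(-5)·4 = 89
D > 0 non-square ⇒ indefinite ⇒ periodic river

river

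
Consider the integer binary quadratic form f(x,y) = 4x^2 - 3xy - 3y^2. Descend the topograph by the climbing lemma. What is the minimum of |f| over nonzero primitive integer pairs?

descent: ρ → (-3,3,4)  [lands on river]
river: ρ → (4,5,-2)
river: ρ → (-2,7,1)
river: ρ → (1,7,-2)
river: ρ → (-2,5,4)
river: ρ → (4,3,-3)
closes: descent 1, river 6
min |a| on river = 1

1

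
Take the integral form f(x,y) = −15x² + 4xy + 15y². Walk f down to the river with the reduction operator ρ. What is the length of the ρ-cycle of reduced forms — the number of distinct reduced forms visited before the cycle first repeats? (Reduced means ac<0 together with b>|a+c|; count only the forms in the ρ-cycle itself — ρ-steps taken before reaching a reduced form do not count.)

D = 916, ⌊√D⌋ = 30
river: ρ → (15,26,-4)
river: ρ → (-4,30,1)
river: ρ → (1,30,-4)
river: ρ → (-4,26,15)
river: ρ → (15,4,-15)
river: ρ → (-15,26,4)
river: ρ → (4,30,-1)
river: ρ → (-1,30,4)
river: ρ → (4,26,-15)
river: ρ → (-15,4,15)
ρ-cycle length = 10 (tail of 0 descent steps not counted)

10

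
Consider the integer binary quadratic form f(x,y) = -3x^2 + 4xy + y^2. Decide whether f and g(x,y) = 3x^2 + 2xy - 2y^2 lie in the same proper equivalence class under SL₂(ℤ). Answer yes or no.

D₁ = 28, D₂ = 28
river cycle of f (length 4): (1, 4, -3), (-3, 2, 2), (2, 2, -3), (-3, 4, 1)
river cycle of g (length 4): (-2, 2, 3), (3, 4, -1), (-1, 4, 3), (3, 2, -2)
cycles differ ⇒ inequivalent

no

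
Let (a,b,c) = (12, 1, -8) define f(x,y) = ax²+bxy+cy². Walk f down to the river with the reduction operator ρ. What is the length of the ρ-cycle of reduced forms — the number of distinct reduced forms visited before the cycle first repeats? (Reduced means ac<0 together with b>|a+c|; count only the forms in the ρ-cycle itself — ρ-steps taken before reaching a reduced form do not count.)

D = 385, ⌊√D⌋ = 19
descent: ρ → (-8,15,5)  [lands on river]
river: ρ → (5,15,-8)
river: ρ → (-8,17,3)
river: ρ → (3,19,-2)
river: ρ → (-2,17,12)
river: ρ → (12,7,-7)
river: ρ → (-7,7,12)
river: ρ → (12,17,-2)
river: ρ → (-2,19,3)
river: ρ → (3,17,-8)
ρ-cycle length = 10 (tail of 1 descent step not counted)

10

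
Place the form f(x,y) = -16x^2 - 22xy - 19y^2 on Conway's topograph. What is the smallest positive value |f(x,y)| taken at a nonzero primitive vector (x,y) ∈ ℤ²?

translate: b→-10 (≡22 mod 32), so (16,22,19)→(16,-10,13)
flip: (16,-10,13)→(13,10,16)
reduced (well bottom): (13,10,16) with a≤c, −a<b≤a
well minimum |f| = |-13| = 13 (negative-definite)

13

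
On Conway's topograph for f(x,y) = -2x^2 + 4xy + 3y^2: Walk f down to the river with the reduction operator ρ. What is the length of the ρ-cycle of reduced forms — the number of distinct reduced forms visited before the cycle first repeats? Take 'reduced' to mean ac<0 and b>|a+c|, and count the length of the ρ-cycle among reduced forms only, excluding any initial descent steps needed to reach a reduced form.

D = 40, ⌊√D⌋ = 6
river: ρ → (3,2,-3)
river: ρ → (-3,4,2)
river: ρ → (2,4,-3)
river: ρ → (-3,2,3)
river: ρ → (3,4,-2)
river: ρ → (-2,4,3)
ρ-cycle length = 6 (tail of 0 descent steps not counted)

6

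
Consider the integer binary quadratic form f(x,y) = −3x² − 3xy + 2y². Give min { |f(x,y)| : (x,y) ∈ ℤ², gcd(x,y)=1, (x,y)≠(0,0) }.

descent: ρ → (2,3,-3)  [lands on river]
river: ρ → (-3,3,2)
river: ρ → (2,5,-1)
river: ρ → (-1,5,2)
closes: descent 1, river 4
min |a| on river = 1

1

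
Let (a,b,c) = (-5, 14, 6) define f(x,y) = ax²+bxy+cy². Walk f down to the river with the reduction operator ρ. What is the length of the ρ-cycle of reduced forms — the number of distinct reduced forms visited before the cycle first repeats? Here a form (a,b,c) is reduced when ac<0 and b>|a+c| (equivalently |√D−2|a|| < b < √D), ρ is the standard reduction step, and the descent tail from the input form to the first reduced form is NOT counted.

D = 316, ⌊√D⌋ = 17
river: ρ → (6,10,-9)
river: ρ → (-9,8,7)
river: ρ → (7,6,-10)
river: ρ → (-10,14,3)
river: ρ → (3,16,-5)
river: ρ → (-5,14,6)
ρ-cycle length = 6 (tail of 0 descent steps not counted)

6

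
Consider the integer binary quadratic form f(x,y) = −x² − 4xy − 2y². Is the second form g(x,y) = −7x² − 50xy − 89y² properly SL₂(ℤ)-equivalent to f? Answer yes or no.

D₁ = 8, D₂ = 8
river cycle of f (length 2): (1, 2, -1), (-1, 2, 1)
river cycle of g (length 2): (-1, 2, 1), (1, 2, -1)
cycles coincide ⇒ equivalent

yes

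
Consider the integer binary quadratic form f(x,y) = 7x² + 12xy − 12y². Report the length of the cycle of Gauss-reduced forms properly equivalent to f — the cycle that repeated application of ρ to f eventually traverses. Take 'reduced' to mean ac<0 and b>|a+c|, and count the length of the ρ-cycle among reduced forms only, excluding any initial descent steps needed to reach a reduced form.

D = 480, ⌊√D⌋ = 21
river: ρ → (-12,12,7)
river: ρ → (7,16,-8)
river: ρ → (-8,16,7)
river: ρ → (7,12,-12)
ρ-cycle length = 4 (tail of 0 descent steps not counted)

4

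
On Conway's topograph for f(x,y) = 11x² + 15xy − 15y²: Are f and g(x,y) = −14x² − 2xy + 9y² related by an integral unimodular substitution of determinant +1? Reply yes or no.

D₁ = 885, D₂ = 508
discriminants differ ⇒ not SL₂(ℤ)-equivalent

no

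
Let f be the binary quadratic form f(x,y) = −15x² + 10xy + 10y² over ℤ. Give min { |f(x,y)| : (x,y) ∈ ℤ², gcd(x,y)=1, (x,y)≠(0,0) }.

river: ρ → (10,10,-15)
river: ρ → (-15,20,5)
river: ρ → (5,20,-15)
river: ρ → (-15,10,10)
closes: descent 0, river 4
min |a| on river = 5

5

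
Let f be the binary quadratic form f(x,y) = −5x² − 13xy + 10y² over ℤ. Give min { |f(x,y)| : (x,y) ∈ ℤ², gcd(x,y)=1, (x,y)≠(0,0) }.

descent: ρ → (10,13,-5)  [lands on river]
river: ρ → (-5,17,4)
river: ρ → (4,15,-9)
river: ρ → (-9,3,10)
river: ρ → (10,17,-2)
river: ρ → (-2,19,1)
river: ρ → (1,19,-2)
river: ρ → (-2,17,10)
river: ρ → (10,3,-9)
river: ρ → (-9,15,4)
river: ρ → (4,17,-5)
river: ρ → (-5,13,10)
river: ρ → (10,7,-8)
river: ρ → (-8,9,9)
river: ρ → (9,9,-8)
river: ρ → (-8,7,10)
closes: descent 1, river 16
min |a| on river = 1

1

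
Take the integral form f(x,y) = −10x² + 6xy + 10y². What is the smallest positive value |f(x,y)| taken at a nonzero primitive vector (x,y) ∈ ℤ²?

river: ρ → (10,14,-6)
river: ρ → (-6,10,14)
river: ρ → (14,18,-2)
river: ρ → (-2,18,14)
river: ρ → (14,10,-6)
river: ρ → (-6,14,10)
river: ρ → (10,6,-10)
river: ρ → (-10,14,6)
river: ρ → (6,10,-14)
river: ρ → (-14,18,2)
river: ρ → (2,18,-14)
river: ρ → (-14,10,6)
river: ρ → (6,14,-10)
river: ρ → (-10,6,10)
closes: descent 0, river 14
min |a| on river = 2

2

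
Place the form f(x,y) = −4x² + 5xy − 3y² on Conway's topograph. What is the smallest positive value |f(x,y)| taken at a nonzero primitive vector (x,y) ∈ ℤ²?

translate: b→3 (≡-5 mod 8), so (4,-5,3)→(4,3,2)
flip: (4,3,2)→(2,-3,4)
translate: b→1 (≡-3 mod 4), so (2,-3,4)→(2,1,3)
reduced (well bottom): (2,1,3) with a≤c, −a<b≤a
well minimum |f| = |-2| = 2 (negative-definite)

2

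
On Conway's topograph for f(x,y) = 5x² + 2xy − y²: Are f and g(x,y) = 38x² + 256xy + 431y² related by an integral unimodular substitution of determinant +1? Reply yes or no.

D₁ = 24, D₂ = 24
river cycle of f (length 2): (-1, 4, 2), (2, 4, -1)
river cycle of g (length 2): (-1, 4, 2), (2, 4, -1)
cycles coincide ⇒ equivalent

yes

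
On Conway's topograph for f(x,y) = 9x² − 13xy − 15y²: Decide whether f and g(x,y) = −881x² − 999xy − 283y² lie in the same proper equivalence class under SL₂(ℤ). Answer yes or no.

D₁ = 709, D₂ = 709
river cycle of f (length 34): (-15, 13, 9), (9, 23, -5), (-5, 17, 21), (21, 25, -1), (-1, 25, 21), (21, 17, -5), (-5, 23, 9), (9, 13, -15), (-15, 17, 7), (7, 25, -3), … (24 more)
river cycle of g (length 34): (-15, 13, 9), (9, 23, -5), (-5, 17, 21), (21, 25, -1), (-1, 25, 21), (21, 17, -5), (-5, 23, 9), (9, 13, -15), (-15, 17, 7), (7, 25, -3), … (24 more)
cycles coincide ⇒ equivalent

yes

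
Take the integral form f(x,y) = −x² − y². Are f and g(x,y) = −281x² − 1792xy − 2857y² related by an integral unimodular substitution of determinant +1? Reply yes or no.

D₁ = -4, D₂ = -4
f is negative-definite; reduce −f:
−f: reduced (well bottom): (1,0,1) with a≤c, −a<b≤a
flip sign back: reduced form of f is (-1,0,-1)
g is negative-definite; reduce −g:
−g: translate: b→106 (≡1792 mod 562), so (281,1792,2857)→(281,106,10)
−g: flip: (281,106,10)→(10,-106,281)
−g: translate: b→-6 (≡-106 mod 20), so (10,-106,281)→(10,-6,1)
−g: flip: (10,-6,1)→(1,6,10)
−g: translate: b→0 (≡6 mod 2), so (1,6,10)→(1,0,1)
−g: reduced (well bottom): (1,0,1) with a≤c, −a<b≤a
flip sign back: reduced form of g is (-1,0,-1)
reduced forms (-1, 0, -1) vs (-1, 0, -1) ⇒ equivalent

yes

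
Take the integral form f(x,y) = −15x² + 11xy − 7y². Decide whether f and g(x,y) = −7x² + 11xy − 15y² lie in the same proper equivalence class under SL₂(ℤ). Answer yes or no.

D₁ = -299, D₂ = -299
f is negative-definite; reduce −f:
−f: flip: (15,-11,7)→(7,11,15)
−f: translate: b→-3 (≡11 mod 14), so (7,11,15)→(7,-3,11)
−f: reduced (well bottom): (7,-3,11) with a≤c, −a<b≤a
flip sign back: reduced form of f is (-7,3,-11)
g is negative-definite; reduce −g:
−g: translate: b→3 (≡-11 mod 14), so (7,-11,15)→(7,3,11)
−g: reduced (well bottom): (7,3,11) with a≤c, −a<b≤a
flip sign back: reduced form of g is (-7,-3,-11)
reduced forms (-7, 3, -11) vs (-7, -3, -11) ⇒ inequivalent

no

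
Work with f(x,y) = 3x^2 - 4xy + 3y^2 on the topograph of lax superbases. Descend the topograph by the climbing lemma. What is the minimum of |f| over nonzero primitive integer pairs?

translate: b→2 (≡-4 mod 6), so (3,-4,3)→(3,2,2)
flip: (3,2,2)→(2,-2,3)
translate: b→2 (≡-2 mod 4), so (2,-2,3)→(2,2,3)
reduced (well bottom): (2,2,3) with a≤c, −a<b≤a
well minimum = a = 2

2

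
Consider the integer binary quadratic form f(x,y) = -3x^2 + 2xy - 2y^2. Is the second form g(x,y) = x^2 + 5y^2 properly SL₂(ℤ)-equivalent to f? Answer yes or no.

D₁ = -20, D₂ = -20
f is negative-definite; reduce −f:
−f: flip: (3,-2,2)→(2,2,3)
−f: reduced (well bottom): (2,2,3) with a≤c, −a<b≤a
flip sign back: reduced form of f is (-2,-2,-3)
g: reduced (well bottom): (1,0,5) with a≤c, −a<b≤a
reduced forms (-2, -2, -3) vs (1, 0, 5) ⇒ inequivalent

no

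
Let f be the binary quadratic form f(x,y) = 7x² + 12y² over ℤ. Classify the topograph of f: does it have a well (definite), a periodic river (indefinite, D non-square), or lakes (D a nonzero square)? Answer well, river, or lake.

D = b²−4ac = 0² − 4·7·12 = -336
D < 0 ⇒ definite ⇒ every region one sign ⇒ single well

well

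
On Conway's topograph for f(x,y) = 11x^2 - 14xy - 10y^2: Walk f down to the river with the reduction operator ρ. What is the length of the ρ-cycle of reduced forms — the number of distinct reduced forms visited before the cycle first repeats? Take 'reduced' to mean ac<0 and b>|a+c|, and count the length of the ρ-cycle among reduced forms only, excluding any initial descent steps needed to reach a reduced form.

D = 636, ⌊√D⌋ = 25
descent: ρ → (-10,14,11)  [lands on river]
river: ρ → (11,8,-13)
river: ρ → (-13,18,6)
river: ρ → (6,18,-13)
river: ρ → (-13,8,11)
river: ρ → (11,14,-10)
river: ρ → (-10,6,15)
river: ρ → (15,24,-1)
river: ρ → (-1,24,15)
river: ρ → (15,6,-10)
ρ-cycle length = 10 (tail of 1 descent step not counted)

10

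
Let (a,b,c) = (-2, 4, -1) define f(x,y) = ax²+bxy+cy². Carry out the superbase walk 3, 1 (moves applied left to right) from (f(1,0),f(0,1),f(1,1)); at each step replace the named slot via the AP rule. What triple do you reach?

start (-2,-1,1) = (f(1,0),f(0,1),f(1,1))
replace slot 3: 2·((-2)+(-1)) − 1 = -7 → (-2,-1,-7)
replace slot 1: 2·((-1)+(-7)) − (-2) = -14 → (-14,-1,-7)

-14,-1,-7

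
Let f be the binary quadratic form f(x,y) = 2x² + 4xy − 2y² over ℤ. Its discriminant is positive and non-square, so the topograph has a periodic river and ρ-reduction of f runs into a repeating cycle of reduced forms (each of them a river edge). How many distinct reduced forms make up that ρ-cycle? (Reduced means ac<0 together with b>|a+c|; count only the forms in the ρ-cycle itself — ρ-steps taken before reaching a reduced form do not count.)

D = 32, ⌊√D⌋ = 5
river: ρ → (-2,4,2)
river: ρ → (2,4,-2)
ρ-cycle length = 2 (tail of 0 descent steps not counted)

2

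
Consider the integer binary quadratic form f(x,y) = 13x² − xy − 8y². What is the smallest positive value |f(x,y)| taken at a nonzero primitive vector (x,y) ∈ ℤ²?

descent: ρ → (-8,17,4)  [lands on river]
river: ρ → (4,15,-12)
river: ρ → (-12,9,7)
river: ρ → (7,19,-2)
river: ρ → (-2,17,16)
river: ρ → (16,15,-3)
river: ρ → (-3,15,16)
river: ρ → (16,17,-2)
river: ρ → (-2,19,7)
river: ρ → (7,9,-12)
river: ρ → (-12,15,4)
river: ρ → (4,17,-8)
river: ρ → (-8,15,6)
river: ρ → (6,9,-14)
river: ρ → (-14,19,1)
river: ρ → (1,19,-14)
river: ρ → (-14,9,6)
river: ρ → (6,15,-8)
closes: descent 1, river 18
min |a| on river = 1

1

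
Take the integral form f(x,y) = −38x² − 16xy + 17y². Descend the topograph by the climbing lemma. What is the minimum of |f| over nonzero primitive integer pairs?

descent: ρ → (17,50,-5)  [lands on river]
river: ρ → (-5,50,17)
river: ρ → (17,52,-2)
river: ρ → (-2,52,17)
closes: descent 1, river 4
min |a| on river = 2

2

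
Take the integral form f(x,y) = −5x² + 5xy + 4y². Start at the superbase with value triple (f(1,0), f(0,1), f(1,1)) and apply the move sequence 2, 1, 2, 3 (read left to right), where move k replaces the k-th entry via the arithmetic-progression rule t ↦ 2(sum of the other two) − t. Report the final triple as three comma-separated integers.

start (-5,4,4) = (f(1,0),f(0,1),f(1,1))
replace slot 2: 2·((-5)+4) − 4 = -6 → (-5,-6,4)
replace slot 1: 2·((-6)+4) − (-5) = 1 → (1,-6,4)
replace slot 2: 2·(1+4) − (-6) = 16 → (1,16,4)
replace slot 3: 2·(1+16) − 4 = 30 → (1,16,30)

1,16,30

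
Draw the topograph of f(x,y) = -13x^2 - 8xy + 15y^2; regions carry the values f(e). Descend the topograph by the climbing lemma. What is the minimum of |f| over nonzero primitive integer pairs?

descent: ρ → (15,8,-13)  [lands on river]
river: ρ → (-13,18,10)
river: ρ → (10,22,-9)
river: ρ → (-9,14,18)
river: ρ → (18,22,-5)
river: ρ → (-5,28,3)
river: ρ → (3,26,-14)
river: ρ → (-14,2,15)
river: ρ → (15,28,-1)
river: ρ → (-1,28,15)
river: ρ → (15,2,-14)
river: ρ → (-14,26,3)
river: ρ → (3,28,-5)
river: ρ → (-5,22,18)
river: ρ → (18,14,-9)
river: ρ → (-9,22,10)
river: ρ → (10,18,-13)
river: ρ → (-13,8,15)
river: ρ → (15,22,-6)
river: ρ → (-6,26,7)
river: ρ → (7,16,-21)
river: ρ → (-21,26,2)
river: ρ → (2,26,-21)
river: ρ → (-21,16,7)
river: ρ → (7,26,-6)
river: ρ → (-6,22,15)
closes: descent 1, river 26
min |a| on river = 1

1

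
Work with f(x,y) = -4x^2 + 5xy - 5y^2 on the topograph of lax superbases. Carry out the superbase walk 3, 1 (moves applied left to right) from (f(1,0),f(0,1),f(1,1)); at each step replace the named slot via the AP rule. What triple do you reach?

start (-4,-5,-4) = (f(1,0),f(0,1),f(1,1))
replace slot 3: 2·((-4)+(-5)) − (-4) = -14 → (-4,-5,-14)
replace slot 1: 2·((-5)+(-14)) − (-4) = -34 → (-34,-5,-14)

-34,-5,-14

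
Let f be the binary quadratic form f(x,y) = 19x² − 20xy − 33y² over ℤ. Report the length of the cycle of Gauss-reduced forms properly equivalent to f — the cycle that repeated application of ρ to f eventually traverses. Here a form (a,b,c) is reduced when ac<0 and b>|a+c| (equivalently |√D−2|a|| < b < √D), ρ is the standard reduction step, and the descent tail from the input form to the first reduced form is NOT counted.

D = 2908, ⌊√D⌋ = 53
descent: ρ → (-33,20,19)  [lands on river]
river: ρ → (19,18,-34)
river: ρ → (-34,50,3)
river: ρ → (3,52,-17)
river: ρ → (-17,50,6)
river: ρ → (6,46,-33)
ρ-cycle length = 6 (tail of 1 descent step not counted)

6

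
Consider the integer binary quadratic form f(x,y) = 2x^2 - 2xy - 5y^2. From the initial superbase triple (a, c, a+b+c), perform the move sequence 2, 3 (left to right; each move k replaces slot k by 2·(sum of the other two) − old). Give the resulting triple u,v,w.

start (2,-5,-5) = (f(1,0),f(0,1),f(1,1))
replace slot 2: 2·(2+(-5)) − (-5) = -1 → (2,-1,-5)
replace slot 3: 2·(2+(-1)) − (-5) = 7 → (2,-1,7)

2,-1,7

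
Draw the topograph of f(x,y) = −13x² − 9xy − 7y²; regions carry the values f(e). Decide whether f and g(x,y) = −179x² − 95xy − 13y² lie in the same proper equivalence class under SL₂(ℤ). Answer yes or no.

D₁ = -283, D₂ = -283
f is negative-definite; reduce −f:
−f: flip: (13,9,7)→(7,-9,13)
−f: translate: b→5 (≡-9 mod 14), so (7,-9,13)→(7,5,11)
−f: reduced (well bottom): (7,5,11) with a≤c, −a<b≤a
flip sign back: reduced form of f is (-7,-5,-11)
g is negative-definite; reduce −g:
−g: flip: (179,95,13)→(13,-95,179)
−g: translate: b→9 (≡-95 mod 26), so (13,-95,179)→(13,9,7)
−g: flip: (13,9,7)→(7,-9,13)
−g: translate: b→5 (≡-9 mod 14), so (7,-9,13)→(7,5,11)
−g: reduced (well bottom): (7,5,11) with a≤c, −a<b≤a
flip sign back: reduced form of g is (-7,-5,-11)
reduced forms (-7, -5, -11) vs (-7, -5, -11) ⇒ equivalent

yes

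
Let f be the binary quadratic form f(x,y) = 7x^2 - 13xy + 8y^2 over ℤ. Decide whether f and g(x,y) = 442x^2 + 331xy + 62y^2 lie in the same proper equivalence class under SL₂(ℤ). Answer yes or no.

D₁ = -55, D₂ = -55
f: translate: b→1 (≡-13 mod 14), so (7,-13,8)→(7,1,2)
f: flip: (7,1,2)→(2,-1,7)
f: reduced (well bottom): (2,-1,7) with a≤c, −a<b≤a
g: flip: (442,331,62)→(62,-331,442)
g: translate: b→41 (≡-331 mod 124), so (62,-331,442)→(62,41,7)
g: flip: (62,41,7)→(7,-41,62)
g: translate: b→1 (≡-41 mod 14), so (7,-41,62)→(7,1,2)
g: flip: (7,1,2)→(2,-1,7)
g: reduced (well bottom): (2,-1,7) with a≤c, −a<b≤a
reduced forms (2, -1, 7) vs (2, -1, 7) ⇒ equivalent

yes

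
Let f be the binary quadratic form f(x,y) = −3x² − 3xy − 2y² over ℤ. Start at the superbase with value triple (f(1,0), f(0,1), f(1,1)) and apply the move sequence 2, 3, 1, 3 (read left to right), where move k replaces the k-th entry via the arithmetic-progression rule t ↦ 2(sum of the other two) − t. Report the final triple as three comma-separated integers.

start (-3,-2,-8) = (f(1,0),f(0,1),f(1,1))
replace slot 2: 2·((-3)+(-8)) − (-2) = -20 → (-3,-20,-8)
replace slot 3: 2·((-3)+(-20)) − (-8) = -38 → (-3,-20,-38)
replace slot 1: 2·((-20)+(-38)) − (-3) = -113 → (-113,-20,-38)
replace slot 3: 2·((-113)+(-20)) − (-38) = -228 → (-113,-20,-228)

-113,-20,-228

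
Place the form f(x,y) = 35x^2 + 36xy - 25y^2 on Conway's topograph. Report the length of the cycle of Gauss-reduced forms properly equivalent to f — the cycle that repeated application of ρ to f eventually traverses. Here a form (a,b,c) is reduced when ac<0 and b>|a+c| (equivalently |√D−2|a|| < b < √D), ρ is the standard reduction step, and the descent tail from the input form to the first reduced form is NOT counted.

D = 4796, ⌊√D⌋ = 69
river: ρ → (-25,64,7)
river: ρ → (7,62,-34)
river: ρ → (-34,6,35)
river: ρ → (35,64,-5)
river: ρ → (-5,66,22)
river: ρ → (22,66,-5)
river: ρ → (-5,64,35)
river: ρ → (35,6,-34)
river: ρ → (-34,62,7)
river: ρ → (7,64,-25)
river: ρ → (-25,36,35)
river: ρ → (35,34,-26)
river: ρ → (-26,18,43)
river: ρ → (43,68,-1)
river: ρ → (-1,68,43)
river: ρ → (43,18,-26)
river: ρ → (-26,34,35)
river: ρ → (35,36,-25)
ρ-cycle length = 18 (tail of 0 descent steps not counted)

18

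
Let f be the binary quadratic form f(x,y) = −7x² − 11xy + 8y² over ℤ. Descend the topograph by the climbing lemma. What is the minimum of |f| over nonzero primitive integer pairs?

descent: ρ → (8,11,-7)  [lands on river]
river: ρ → (-7,17,2)
river: ρ → (2,15,-15)
river: ρ → (-15,15,2)
river: ρ → (2,17,-7)
river: ρ → (-7,11,8)
river: ρ → (8,5,-10)
river: ρ → (-10,15,3)
river: ρ → (3,15,-10)
river: ρ → (-10,5,8)
closes: descent 1, river 10
min |a| on river = 2

2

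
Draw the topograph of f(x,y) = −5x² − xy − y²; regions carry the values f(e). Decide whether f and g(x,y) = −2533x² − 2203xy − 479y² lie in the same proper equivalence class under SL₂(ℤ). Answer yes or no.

D₁ = -19, D₂ = -19
f is negative-definite; reduce −f:
−f: flip: (5,1,1)→(1,-1,5)
−f: translate: b→1 (≡-1 mod 2), so (1,-1,5)→(1,1,5)
−f: reduced (well bottom): (1,1,5) with a≤c, −a<b≤a
flip sign back: reduced form of f is (-1,-1,-5)
g is negative-definite; reduce −g:
−g: flip: (2533,2203,479)→(479,-2203,2533)
−g: translate: b→-287 (≡-2203 mod 958), so (479,-2203,2533)→(479,-287,43)
−g: flip: (479,-287,43)→(43,287,479)
−g: translate: b→29 (≡287 mod 86), so (43,287,479)→(43,29,5)
−g: flip: (43,29,5)→(5,-29,43)
−g: translate: b→1 (≡-29 mod 10), so (5,-29,43)→(5,1,1)
−g: flip: (5,1,1)→(1,-1,5)
−g: translate: b→1 (≡-1 mod 2), so (1,-1,5)→(1,1,5)
−g: reduced (well bottom): (1,1,5) with a≤c, −a<b≤a
flip sign back: reduced form of g is (-1,-1,-5)
reduced forms (-1, -1, -5) vs (-1, -1, -5) ⇒ equivalent

yes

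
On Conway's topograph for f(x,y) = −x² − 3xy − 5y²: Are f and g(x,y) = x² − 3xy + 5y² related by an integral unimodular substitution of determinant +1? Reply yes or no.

D₁ = -11, D₂ = -11
f is negative-definite; reduce −f:
−f: translate: b→1 (≡3 mod 2), so (1,3,5)→(1,1,3)
−f: reduced (well bottom): (1,1,3) with a≤c, −a<b≤a
flip sign back: reduced form of f is (-1,-1,-3)
g: translate: b→1 (≡-3 mod 2), so (1,-3,5)→(1,1,3)
g: reduced (well bottom): (1,1,3) with a≤c, −a<b≤a
reduced forms (-1, -1, -3) vs (1, 1, 3) ⇒ inequivalent

no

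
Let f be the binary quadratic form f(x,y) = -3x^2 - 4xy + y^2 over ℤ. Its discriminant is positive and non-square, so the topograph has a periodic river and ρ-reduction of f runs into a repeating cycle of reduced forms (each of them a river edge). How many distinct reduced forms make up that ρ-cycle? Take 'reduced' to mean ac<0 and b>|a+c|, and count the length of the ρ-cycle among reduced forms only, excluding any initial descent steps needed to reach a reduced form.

D = 28, ⌊√D⌋ = 5
descent: ρ → (1,4,-3)  [lands on river]
river: ρ → (-3,2,2)
river: ρ → (2,2,-3)
river: ρ → (-3,4,1)
ρ-cycle length = 4 (tail of 1 descent step not counted)

4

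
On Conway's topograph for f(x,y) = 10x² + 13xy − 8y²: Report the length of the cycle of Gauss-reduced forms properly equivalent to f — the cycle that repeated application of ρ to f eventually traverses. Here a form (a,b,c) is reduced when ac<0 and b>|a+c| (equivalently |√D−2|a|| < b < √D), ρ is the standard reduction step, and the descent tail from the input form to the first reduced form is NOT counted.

D = 489, ⌊√D⌋ = 22
river: ρ → (-8,19,4)
river: ρ → (4,21,-3)
river: ρ → (-3,21,4)
river: ρ → (4,19,-8)
river: ρ → (-8,13,10)
river: ρ → (10,7,-11)
river: ρ → (-11,15,6)
river: ρ → (6,21,-2)
river: ρ → (-2,19,16)
river: ρ → (16,13,-5)
river: ρ → (-5,17,10)
river: ρ → (10,3,-12)
river: ρ → (-12,21,1)
river: ρ → (1,21,-12)
river: ρ → (-12,3,10)
river: ρ → (10,17,-5)
river: ρ → (-5,13,16)
river: ρ → (16,19,-2)
river: ρ → (-2,21,6)
river: ρ → (6,15,-11)
river: ρ → (-11,7,10)
river: ρ → (10,13,-8)
ρ-cycle length = 22 (tail of 0 descent steps not counted)

22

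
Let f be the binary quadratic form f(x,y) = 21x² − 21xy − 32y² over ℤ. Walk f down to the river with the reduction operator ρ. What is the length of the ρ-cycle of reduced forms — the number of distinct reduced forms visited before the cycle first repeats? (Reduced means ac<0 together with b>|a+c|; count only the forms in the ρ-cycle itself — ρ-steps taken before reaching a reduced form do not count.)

D = 3129, ⌊√D⌋ = 55
descent: ρ → (-32,21,21)  [lands on river]
river: ρ → (21,21,-32)
river: ρ → (-32,43,10)
river: ρ → (10,37,-44)
river: ρ → (-44,51,3)
river: ρ → (3,51,-44)
river: ρ → (-44,37,10)
river: ρ → (10,43,-32)
ρ-cycle length = 8 (tail of 1 descent step not counted)

8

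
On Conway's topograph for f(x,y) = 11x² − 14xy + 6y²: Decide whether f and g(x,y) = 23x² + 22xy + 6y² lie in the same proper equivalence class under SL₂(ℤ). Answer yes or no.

D₁ = -68, D₂ = -68
f: translate: b→8 (≡-14 mod 22), so (11,-14,6)→(11,8,3)
f: flip: (11,8,3)→(3,-8,11)
f: translate: b→-2 (≡-8 mod 6), so (3,-8,11)→(3,-2,6)
f: reduced (well bottom): (3,-2,6) with a≤c, −a<b≤a
g: flip: (23,22,6)→(6,-22,23)
g: translate: b→2 (≡-22 mod 12), so (6,-22,23)→(6,2,3)
g: flip: (6,2,3)→(3,-2,6)
g: reduced (well bottom): (3,-2,6) with a≤c, −a<b≤a
reduced forms (3, -2, 6) vs (3, -2, 6) ⇒ equivalent

yes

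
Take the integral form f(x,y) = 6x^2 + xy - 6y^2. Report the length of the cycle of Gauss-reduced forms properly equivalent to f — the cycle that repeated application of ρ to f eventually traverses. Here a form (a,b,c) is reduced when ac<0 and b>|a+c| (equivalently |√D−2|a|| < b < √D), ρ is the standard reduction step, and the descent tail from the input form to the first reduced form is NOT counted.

D = 145, ⌊√D⌋ = 12
river: ρ → (-6,11,1)
river: ρ → (1,11,-6)
river: ρ → (-6,1,6)
river: ρ → (6,11,-1)
river: ρ → (-1,11,6)
river: ρ → (6,1,-6)
ρ-cycle length = 6 (tail of 0 descent steps not counted)

6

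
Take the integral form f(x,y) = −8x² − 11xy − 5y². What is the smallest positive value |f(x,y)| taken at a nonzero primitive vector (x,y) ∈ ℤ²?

translate: b→-5 (≡11 mod 16), so (8,11,5)→(8,-5,2)
flip: (8,-5,2)→(2,5,8)
translate: b→1 (≡5 mod 4), so (2,5,8)→(2,1,5)
reduced (well bottom): (2,1,5) with a≤c, −a<b≤a
well minimum |f| = |-2| = 2 (negative-definite)

2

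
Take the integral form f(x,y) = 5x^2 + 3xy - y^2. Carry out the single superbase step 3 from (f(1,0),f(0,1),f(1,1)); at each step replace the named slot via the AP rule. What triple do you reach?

start (5,-1,7) = (f(1,0),f(0,1),f(1,1))
replace slot 3: 2·(5+(-1)) − 7 = 1 → (5,-1,1)

5,-1,1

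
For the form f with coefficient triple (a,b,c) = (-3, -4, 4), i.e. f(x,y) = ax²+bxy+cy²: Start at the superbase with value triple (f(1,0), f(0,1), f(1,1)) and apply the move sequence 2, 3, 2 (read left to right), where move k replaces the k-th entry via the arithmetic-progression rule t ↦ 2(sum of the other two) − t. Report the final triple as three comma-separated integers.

start (-3,4,-3) = (f(1,0),f(0,1),f(1,1))
replace slot 2: 2·((-3)+(-3)) − 4 = -16 → (-3,-16,-3)
replace slot 3: 2·((-3)+(-16)) − (-3) = -35 → (-3,-16,-35)
replace slot 2: 2·((-3)+(-35)) − (-16) = -60 → (-3,-60,-35)

-3,-60,-35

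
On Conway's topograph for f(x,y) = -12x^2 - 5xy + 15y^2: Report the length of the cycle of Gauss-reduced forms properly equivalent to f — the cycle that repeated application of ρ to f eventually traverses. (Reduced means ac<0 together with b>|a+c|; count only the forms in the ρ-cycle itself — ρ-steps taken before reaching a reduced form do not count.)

D = 745, ⌊√D⌋ = 27
descent: ρ → (15,5,-12)  [lands on river]
river: ρ → (-12,19,8)
river: ρ → (8,13,-18)
river: ρ → (-18,23,3)
river: ρ → (3,25,-10)
river: ρ → (-10,15,13)
river: ρ → (13,11,-12)
river: ρ → (-12,13,12)
river: ρ → (12,11,-13)
river: ρ → (-13,15,10)
river: ρ → (10,25,-3)
river: ρ → (-3,23,18)
river: ρ → (18,13,-8)
river: ρ → (-8,19,12)
river: ρ → (12,5,-15)
river: ρ → (-15,25,2)
river: ρ → (2,27,-2)
river: ρ → (-2,25,15)
ρ-cycle length = 18 (tail of 1 descent step not counted)

18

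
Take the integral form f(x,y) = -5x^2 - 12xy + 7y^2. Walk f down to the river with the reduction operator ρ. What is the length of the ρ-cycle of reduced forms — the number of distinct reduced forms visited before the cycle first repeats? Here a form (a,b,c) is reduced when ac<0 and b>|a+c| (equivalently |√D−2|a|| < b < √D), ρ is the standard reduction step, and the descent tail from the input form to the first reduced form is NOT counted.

D = 284, ⌊√D⌋ = 16
descent: ρ → (7,12,-5)  [lands on river]
river: ρ → (-5,8,11)
river: ρ → (11,14,-2)
river: ρ → (-2,14,11)
river: ρ → (11,8,-5)
river: ρ → (-5,12,7)
river: ρ → (7,16,-1)
river: ρ → (-1,16,7)
ρ-cycle length = 8 (tail of 1 descent step not counted)

8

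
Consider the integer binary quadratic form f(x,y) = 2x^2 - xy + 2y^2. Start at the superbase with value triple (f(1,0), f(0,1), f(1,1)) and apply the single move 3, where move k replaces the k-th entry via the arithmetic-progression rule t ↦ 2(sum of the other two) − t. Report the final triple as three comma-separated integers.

start (2,2,3) = (f(1,0),f(0,1),f(1,1))
replace slot 3: 2·(2+2) − 3 = 5 → (2,2,5)

2,2,5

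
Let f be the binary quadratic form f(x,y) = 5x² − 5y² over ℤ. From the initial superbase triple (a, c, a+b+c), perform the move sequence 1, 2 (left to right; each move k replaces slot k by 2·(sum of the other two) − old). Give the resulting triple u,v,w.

start (5,-5,0) = (f(1,0),f(0,1),f(1,1))
replace slot 1: 2·((-5)+0) − 5 = -15 → (-15,-5,0)
replace slot 2: 2·((-15)+0) − (-5) = -25 → (-15,-25,0)

-15,-25,0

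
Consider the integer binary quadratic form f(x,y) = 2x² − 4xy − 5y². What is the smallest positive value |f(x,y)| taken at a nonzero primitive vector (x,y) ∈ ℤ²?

descent: ρ → (-5,4,2)  [lands on river]
river: ρ → (2,4,-5)
river: ρ → (-5,6,1)
river: ρ → (1,6,-5)
closes: descent 1, river 4
min |a| on river = 1

1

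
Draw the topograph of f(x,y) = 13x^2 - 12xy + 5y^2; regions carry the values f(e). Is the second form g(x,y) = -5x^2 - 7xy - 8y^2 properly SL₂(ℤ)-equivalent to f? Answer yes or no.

D₁ = -116, D₂ = -111
discriminants differ ⇒ not SL₂(ℤ)-equivalent

no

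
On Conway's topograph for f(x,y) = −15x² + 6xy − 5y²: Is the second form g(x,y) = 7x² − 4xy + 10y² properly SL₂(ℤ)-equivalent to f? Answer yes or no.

D₁ = -264, D₂ = -264
f is negative-definite; reduce −f:
−f: flip: (15,-6,5)→(5,6,15)
−f: translate: b→-4 (≡6 mod 10), so (5,6,15)→(5,-4,14)
−f: reduced (well bottom): (5,-4,14) with a≤c, −a<b≤a
flip sign back: reduced form of f is (-5,4,-14)
g: reduced (well bottom): (7,-4,10) with a≤c, −a<b≤a
reduced forms (-5, 4, -14) vs (7, -4, 10) ⇒ inequivalent

no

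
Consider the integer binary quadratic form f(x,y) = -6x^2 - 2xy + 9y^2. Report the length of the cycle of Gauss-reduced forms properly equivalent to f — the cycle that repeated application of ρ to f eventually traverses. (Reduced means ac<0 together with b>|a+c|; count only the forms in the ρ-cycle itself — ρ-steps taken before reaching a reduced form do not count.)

D = 220, ⌊√D⌋ = 14
descent: ρ → (9,2,-6)
descent: ρ → (-6,10,5)  [lands on river]
river: ρ → (5,10,-6)
river: ρ → (-6,14,1)
river: ρ → (1,14,-6)
ρ-cycle length = 4 (tail of 2 descent steps not counted)

4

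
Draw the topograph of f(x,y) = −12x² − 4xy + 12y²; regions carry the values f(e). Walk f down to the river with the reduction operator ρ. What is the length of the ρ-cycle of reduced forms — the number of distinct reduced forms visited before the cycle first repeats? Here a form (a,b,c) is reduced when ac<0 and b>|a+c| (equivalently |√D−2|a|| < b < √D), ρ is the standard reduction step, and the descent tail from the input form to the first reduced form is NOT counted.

D = 592, ⌊√D⌋ = 24
descent: ρ → (12,4,-12)  [lands on river]
river: ρ → (-12,20,4)
river: ρ → (4,20,-12)
river: ρ → (-12,4,12)
river: ρ → (12,20,-4)
river: ρ → (-4,20,12)
ρ-cycle length = 6 (tail of 1 descent step not counted)

6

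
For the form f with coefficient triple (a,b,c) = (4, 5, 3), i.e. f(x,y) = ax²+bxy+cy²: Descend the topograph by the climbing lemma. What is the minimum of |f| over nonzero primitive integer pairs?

translate: b→-3 (≡5 mod 8), so (4,5,3)→(4,-3,2)
flip: (4,-3,2)→(2,3,4)
translate: b→-1 (≡3 mod 4), so (2,3,4)→(2,-1,3)
reduced (well bottom): (2,-1,3) with a≤c, −a<b≤a
well minimum = a = 2

2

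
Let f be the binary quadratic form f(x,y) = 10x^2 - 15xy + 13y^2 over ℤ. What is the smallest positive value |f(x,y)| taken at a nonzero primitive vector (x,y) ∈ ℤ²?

translate: b→5 (≡-15 mod 20), so (10,-15,13)→(10,5,8)
flip: (10,5,8)→(8,-5,10)
reduced (well bottom): (8,-5,10) with a≤c, −a<b≤a
well minimum = a = 8

8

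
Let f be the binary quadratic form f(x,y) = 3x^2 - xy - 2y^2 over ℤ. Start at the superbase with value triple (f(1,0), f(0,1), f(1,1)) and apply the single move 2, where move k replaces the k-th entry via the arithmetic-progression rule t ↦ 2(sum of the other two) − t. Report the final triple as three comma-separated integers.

start (3,-2,0) = (f(1,0),f(0,1),f(1,1))
replace slot 2: 2·(3+0) − (-2) = 8 → (3,8,0)

3,8,0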